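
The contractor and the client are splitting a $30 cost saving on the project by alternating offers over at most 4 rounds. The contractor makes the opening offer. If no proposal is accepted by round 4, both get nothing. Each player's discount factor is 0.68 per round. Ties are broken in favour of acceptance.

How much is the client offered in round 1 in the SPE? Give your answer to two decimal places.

15.96

Round 4 (the client proposes): rejection yields 0 for the contractor; the client offers 0 and keeps 30.
Round 3 (the contractor proposes): the client can get 30 next round, worth 0.68 × 30 = 20.4 now, so the contractor offers 20.4, keeping 9.6.
Round 2 (the client proposes): the contractor can get 9.6 next round, worth 0.68 × 9.6 = 6.528 now. The client offers 6.528 and keeps 30 − 6.528 = 23.472.
Round 1 (the contractor proposes): the client can get 23.472 next round, worth 0.68 × 23.472 = 15.96096 now, so the contractor offers 15.96096, keeping 14.03904.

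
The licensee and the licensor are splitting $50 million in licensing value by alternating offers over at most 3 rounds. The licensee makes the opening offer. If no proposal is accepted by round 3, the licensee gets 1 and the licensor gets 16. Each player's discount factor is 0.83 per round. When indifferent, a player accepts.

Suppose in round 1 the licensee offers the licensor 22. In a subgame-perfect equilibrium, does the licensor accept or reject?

Accept

Work out the licensor's continuation value if the offer is rejected.
Round 3 (the licensee proposes): the licensor gets 16 if talks fail, so the licensee offers 16 and keeps 34.
Round 2 (the licensor proposes): the licensee can get 34 next round, worth 0.83 × 34 = 28.22 now. The licensor offers 28.22 and keeps 50 − 28.22 = 21.78.
So by rejecting in round 1, the licensor gets 21.78 next round, worth 0.83 × 21.78 = 18.0774 now.
Offer 22 ≥ 18.0774, so the licensor accepts.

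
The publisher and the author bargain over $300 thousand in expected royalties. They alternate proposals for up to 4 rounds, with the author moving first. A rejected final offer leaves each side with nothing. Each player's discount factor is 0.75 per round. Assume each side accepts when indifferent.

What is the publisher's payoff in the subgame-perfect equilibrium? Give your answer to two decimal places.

Round 4 (the publisher proposes): rejection yields 0 for the author; the publisher offers 0 and keeps 300.
Round 3 (the author proposes): the publisher can get 300 next round, worth 0.75 × 300 = 225 now, so the author offers 225, keeping 75.
Round 2 (the publisher proposes): the author can get 75 next round, worth 0.75 × 75 = 56.25 now; the publisher offers that and keeps 243.75.
Round 1 (the author proposes): the publisher can get 243.75 next round, worth 0.75 × 243.75 = 182.8125 now, so the author offers 182.8125, keeping 117.1875.

182.81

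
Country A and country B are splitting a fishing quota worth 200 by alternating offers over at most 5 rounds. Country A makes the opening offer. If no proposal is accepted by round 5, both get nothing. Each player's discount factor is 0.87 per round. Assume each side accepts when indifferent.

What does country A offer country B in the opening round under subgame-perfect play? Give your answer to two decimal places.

By backward induction:
Round 5 (country A proposes): rejection yields 0 for country B; country A offers 0 and keeps 200.
Round 4 (country B proposes): country A can get 200 next round, worth 0.87 × 200 = 174 now. Country B offers 174 and keeps 200 − 174 = 26.
Round 3 (country A proposes): country B can get 26 next round, worth 0.87 × 26 = 22.62 now; country A offers that and keeps 177.38.
Round 2 (country B proposes): country A can get 177.38 next round, worth 0.87 × 177.38 = 154.3206 now, so country B offers 154.3206, keeping 45.6794.
Round 1 (country A proposes): country B can get 45.6794 next round, worth 0.87 × 45.6794 = 39.741078 now; country A offers that and keeps 160.258922.

39.74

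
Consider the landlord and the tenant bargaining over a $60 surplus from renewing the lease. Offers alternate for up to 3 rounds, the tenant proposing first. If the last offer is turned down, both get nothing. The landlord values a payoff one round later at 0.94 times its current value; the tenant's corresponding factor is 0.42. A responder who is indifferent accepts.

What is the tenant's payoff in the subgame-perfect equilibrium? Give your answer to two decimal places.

27.29

Work backward from the last round.
Round 3 (the tenant proposes): rejection yields 0 for the landlord; the tenant offers 0 and keeps 60.
Round 2 (the landlord proposes): the tenant can get 60 next round, worth 0.42 × 60 = 25.2 now, so the landlord offers 25.2, keeping 34.8.
Round 1 (the tenant proposes): the landlord can get 34.8 next round, worth 0.94 × 34.8 = 32.712 now. The tenant offers 32.712 and keeps 60 − 32.712 = 27.288.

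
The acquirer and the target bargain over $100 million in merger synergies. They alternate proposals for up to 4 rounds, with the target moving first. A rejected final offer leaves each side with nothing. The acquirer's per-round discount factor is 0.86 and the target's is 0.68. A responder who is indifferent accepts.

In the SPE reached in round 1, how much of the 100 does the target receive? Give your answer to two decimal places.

Round 4 (the acquirer proposes): rejection yields 0 for the target; the acquirer offers 0 and keeps 100.
Round 3 (the target proposes): the acquirer can get 100 next round, worth 0.86 × 100 = 86 now, so the target offers 86, keeping 14.
Round 2 (the acquirer proposes): the target can get 14 next round, worth 0.68 × 14 = 9.52 now; the acquirer offers that and keeps 90.48.
Round 1 (the target proposes): the acquirer can get 90.48 next round, worth 0.86 × 90.48 = 77.8128 now. The target offers 77.8128 and keeps 100 − 77.8128 = 22.1872.

22.19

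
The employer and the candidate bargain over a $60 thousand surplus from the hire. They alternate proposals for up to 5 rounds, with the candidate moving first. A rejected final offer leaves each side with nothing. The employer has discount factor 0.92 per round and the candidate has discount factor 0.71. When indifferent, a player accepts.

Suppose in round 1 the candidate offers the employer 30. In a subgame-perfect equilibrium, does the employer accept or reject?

Accept

Round 5 (the candidate proposes): rejection yields 0 for the employer; the candidate offers 0 and keeps 60.
Round 4 (the employer proposes): the candidate can get 60 next round, worth 0.71 × 60 = 42.6 now; the employer offers that and keeps 17.4.
Round 3 (the candidate proposes): the employer can get 17.4 next round, worth 0.92 × 17.4 = 16.008 now. The candidate offers 16.008 and keeps 60 − 16.008 = 43.992.
Round 2 (the employer proposes): the candidate can get 43.992 next round, worth 0.71 × 43.992 = 31.23432 now; the employer offers that and keeps 28.76568.
So by rejecting in round 1, the employer gets 28.76568 next round, worth 0.92 × 28.76568 = 26.4644256 now.
Offer 30 ≥ 26.4644256, so the employer accepts.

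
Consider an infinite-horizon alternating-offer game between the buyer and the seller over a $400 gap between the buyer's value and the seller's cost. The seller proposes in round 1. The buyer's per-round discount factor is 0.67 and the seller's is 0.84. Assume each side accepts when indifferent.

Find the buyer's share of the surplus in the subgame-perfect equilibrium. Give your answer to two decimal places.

98.08

When the seller proposes, the buyer accepts any offer worth at least 0.67 times what the buyer would get by proposing next round; and vice versa.
This gives x = 400 − 0.67y and y = 400 − 0.84x, where x and y are each side's share when it proposes.
Hence (1 − 0.67·0.84)x = 400(1 − 0.67), i.e. 0.4372·x = 132.
x ≈ 301.9213; the buyer's share is 400 − x ≈ 98.0787.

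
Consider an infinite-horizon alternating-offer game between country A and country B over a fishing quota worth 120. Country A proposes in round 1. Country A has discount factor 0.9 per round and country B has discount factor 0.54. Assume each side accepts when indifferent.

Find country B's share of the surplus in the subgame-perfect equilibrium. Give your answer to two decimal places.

12.61

In a stationary SPE each proposer offers the other exactly their discounted continuation value.
If country A keeps x when proposing and country B keeps y when proposing, then x = 120 − 0.54y and y = 120 − 0.9x.
Solving: x = 120(1 − 0.54) / (1 − 0.9·0.54) = 55.2 / 0.514 ≈ 107.3930.
Country B gets 120 − 107.3930 ≈ 12.6070.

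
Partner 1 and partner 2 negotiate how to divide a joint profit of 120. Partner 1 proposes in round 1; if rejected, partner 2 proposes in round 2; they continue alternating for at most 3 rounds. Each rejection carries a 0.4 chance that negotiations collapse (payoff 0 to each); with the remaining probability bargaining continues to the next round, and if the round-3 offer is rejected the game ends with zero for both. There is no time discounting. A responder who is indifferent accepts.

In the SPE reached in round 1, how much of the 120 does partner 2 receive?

28.8

Round 3 (partner 1 proposes): partner 2 will accept anything ≥ 0, so partner 1 offers 0 and keeps 120.
Round 2 (partner 2 proposes): rejecting gives partner 1 an expected 0.6 × 120 = 72. Partner 2 offers 72 and keeps 120 − 72 = 48.
Round 1 (partner 1 proposes): rejecting gives partner 2 an expected 0.6 × 48 = 28.8; partner 1 offers that and keeps 91.2.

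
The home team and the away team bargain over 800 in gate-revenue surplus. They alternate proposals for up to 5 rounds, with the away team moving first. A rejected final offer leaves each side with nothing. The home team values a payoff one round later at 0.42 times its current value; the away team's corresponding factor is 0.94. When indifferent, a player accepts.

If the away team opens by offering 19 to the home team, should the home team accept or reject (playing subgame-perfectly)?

Round 5 (the away team proposes): the home team will accept anything ≥ 0, so the away team offers 0 and keeps 800.
Round 4 (the home team proposes): the away team can get 800 next round, worth 0.94 × 800 = 752 now; the home team offers that and keeps 48.
Round 3 (the away team proposes): the home team can get 48 next round, worth 0.42 × 48 = 20.16 now; the away team offers that and keeps 779.84.
Round 2 (the home team proposes): the away team can get 779.84 next round, worth 0.94 × 779.84 = 733.0496 now. The home team offers 733.0496 and keeps 800 − 733.0496 = 66.9504.
So by rejecting in round 1, the home team gets 66.9504 next round, worth 0.42 × 66.9504 = 28.119168 now.
Offer 19 < 28.119168, so the home team rejects.

Reject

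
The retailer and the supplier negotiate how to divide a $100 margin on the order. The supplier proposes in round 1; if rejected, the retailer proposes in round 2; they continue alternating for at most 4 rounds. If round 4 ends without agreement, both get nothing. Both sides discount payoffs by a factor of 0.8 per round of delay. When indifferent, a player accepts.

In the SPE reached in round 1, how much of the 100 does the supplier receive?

Solve by backward induction from round 4.
Round 4 (the retailer proposes): the supplier will accept anything ≥ 0, so the retailer offers 0 and keeps 100.
Round 3 (the supplier proposes): the retailer can get 100 next round, worth 0.8 × 100 = 80 now; the supplier offers that and keeps 20.
Round 2 (the retailer proposes): the supplier can get 20 next round, worth 0.8 × 20 = 16 now; the retailer offers that and keeps 84.
Round 1 (the supplier proposes): the retailer can get 84 next round, worth 0.8 × 84 = 67.2 now, so the supplier offers 67.2, keeping 32.8.

32.8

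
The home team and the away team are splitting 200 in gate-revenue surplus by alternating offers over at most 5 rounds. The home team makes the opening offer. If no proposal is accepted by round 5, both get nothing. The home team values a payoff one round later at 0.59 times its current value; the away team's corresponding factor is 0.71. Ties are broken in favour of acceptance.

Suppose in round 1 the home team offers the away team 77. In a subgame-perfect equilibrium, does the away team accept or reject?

Round 5 (the home team proposes): rejection yields 0 for the away team; the home team offers 0 and keeps 200.
Round 4 (the away team proposes): the home team can get 200 next round, worth 0.59 × 200 = 118 now, so the away team offers 118, keeping 82.
Round 3 (the home team proposes): the away team can get 82 next round, worth 0.71 × 82 = 58.22 now; the home team offers that and keeps 141.78.
Round 2 (the away team proposes): the home team can get 141.78 next round, worth 0.59 × 141.78 = 83.6502 now; the away team offers that and keeps 116.3498.
So by rejecting in round 1, the away team gets 116.3498 next round, worth 0.71 × 116.3498 = 82.608358 now.
Offer 77 < 82.608358, so the away team rejects.

Reject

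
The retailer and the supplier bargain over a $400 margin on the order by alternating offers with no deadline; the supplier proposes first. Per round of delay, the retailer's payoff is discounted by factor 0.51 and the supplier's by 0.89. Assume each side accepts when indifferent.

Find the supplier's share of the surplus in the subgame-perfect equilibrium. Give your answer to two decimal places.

358.91

When the supplier proposes, the retailer accepts any offer worth at least 0.51 times what the retailer would get by proposing next round; and vice versa.
This gives x = 400 − 0.51y and y = 400 − 0.89x, where x and y are each side's share when it proposes.
Hence (1 − 0.51·0.89)x = 400(1 − 0.51), i.e. 0.5461·x = 196.
x ≈ 358.9086; the retailer's share is 400 − x ≈ 41.0914.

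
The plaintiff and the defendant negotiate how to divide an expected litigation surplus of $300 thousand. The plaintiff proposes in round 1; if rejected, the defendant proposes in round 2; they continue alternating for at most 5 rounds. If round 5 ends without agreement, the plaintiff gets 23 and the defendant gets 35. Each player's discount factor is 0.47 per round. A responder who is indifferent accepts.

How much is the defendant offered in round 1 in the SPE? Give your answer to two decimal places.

Round 5 (the plaintiff proposes): the defendant gets 35 if talks fail, so the plaintiff offers 35 and keeps 265.
Round 4 (the defendant proposes): the plaintiff can get 265 next round, worth 0.47 × 265 = 124.55 now; the defendant offers that and keeps 175.45.
Round 3 (the plaintiff proposes): the defendant can get 175.45 next round, worth 0.47 × 175.45 = 82.4615 now. The plaintiff offers 82.4615 and keeps 300 − 82.4615 = 217.5385.
Round 2 (the defendant proposes): the plaintiff can get 217.5385 next round, worth 0.47 × 217.5385 = 102.243095 now, so the defendant offers 102.243095, keeping 197.756905.
Round 1 (the plaintiff proposes): the defendant can get 197.756905 next round, worth 0.47 × 197.756905 = 92.94574535 now; the plaintiff offers that and keeps 207.05425465.

92.95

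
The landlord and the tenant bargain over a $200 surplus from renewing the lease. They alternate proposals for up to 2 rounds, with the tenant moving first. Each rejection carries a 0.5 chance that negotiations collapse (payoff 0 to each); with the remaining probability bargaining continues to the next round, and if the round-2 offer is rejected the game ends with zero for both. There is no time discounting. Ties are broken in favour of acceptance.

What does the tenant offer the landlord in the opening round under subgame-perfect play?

Round 2 (the landlord proposes): rejection yields 0 for the tenant; the landlord offers 0 and keeps 200.
Round 1 (the tenant proposes): rejecting gives the landlord an expected 0.5 × 200 = 100, so the tenant offers 100, keeping 100.

100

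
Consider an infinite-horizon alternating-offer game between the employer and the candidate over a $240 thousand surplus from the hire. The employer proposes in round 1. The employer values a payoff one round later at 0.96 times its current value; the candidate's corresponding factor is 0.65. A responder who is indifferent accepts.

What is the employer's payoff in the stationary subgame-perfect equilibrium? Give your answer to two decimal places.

223.40

When the employer proposes, the candidate accepts any offer worth at least 0.65 times what the candidate would get by proposing next round; and vice versa.
This gives x = 240 − 0.65y and y = 240 − 0.96x, where x and y are each side's share when it proposes.
Hence (1 − 0.65·0.96)x = 240(1 − 0.65), i.e. 0.376·x = 84.
x ≈ 223.4043; the candidate's share is 240 − x ≈ 16.5957.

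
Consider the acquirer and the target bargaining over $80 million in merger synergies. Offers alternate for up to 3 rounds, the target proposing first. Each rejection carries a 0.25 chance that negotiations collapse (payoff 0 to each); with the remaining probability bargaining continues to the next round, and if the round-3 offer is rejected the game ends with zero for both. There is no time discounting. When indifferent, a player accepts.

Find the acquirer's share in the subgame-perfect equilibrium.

15

By backward induction:
Round 3 (the target proposes): rejection yields 0 for the acquirer; the target offers 0 and keeps 80.
Round 2 (the acquirer proposes): rejecting gives the target an expected 0.75 × 80 = 60; the acquirer offers that and keeps 20.
Round 1 (the target proposes): rejecting gives the acquirer an expected 0.75 × 20 = 15; the target offers that and keeps 65.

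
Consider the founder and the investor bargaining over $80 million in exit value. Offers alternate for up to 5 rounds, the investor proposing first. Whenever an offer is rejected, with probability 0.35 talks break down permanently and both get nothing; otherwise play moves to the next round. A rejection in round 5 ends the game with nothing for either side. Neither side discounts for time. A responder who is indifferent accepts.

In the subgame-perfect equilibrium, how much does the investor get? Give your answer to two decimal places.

54.11

By backward induction:
Round 5 (the investor proposes): rejection yields 0 for the founder; the investor offers 0 and keeps 80.
Round 4 (the founder proposes): rejecting gives the investor an expected 0.65 × 80 = 52, so the founder offers 52, keeping 28.
Round 3 (the investor proposes): rejecting gives the founder an expected 0.65 × 28 = 18.2. The investor offers 18.2 and keeps 80 − 18.2 = 61.8.
Round 2 (the founder proposes): rejecting gives the investor an expected 0.65 × 61.8 = 40.17; the founder offers that and keeps 39.83.
Round 1 (the investor proposes): rejecting gives the founder an expected 0.65 × 39.83 = 25.8895; the investor offers that and keeps 54.1105.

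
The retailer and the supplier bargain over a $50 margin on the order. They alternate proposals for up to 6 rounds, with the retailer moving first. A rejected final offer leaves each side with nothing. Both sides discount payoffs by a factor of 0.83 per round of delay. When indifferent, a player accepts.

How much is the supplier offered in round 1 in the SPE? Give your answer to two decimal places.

Round 6 (the supplier proposes): rejection yields 0 for the retailer; the supplier offers 0 and keeps 50.
Round 5 (the retailer proposes): the supplier can get 50 next round, worth 0.83 × 50 = 41.5 now, so the retailer offers 41.5, keeping 8.5.
Round 4 (the supplier proposes): the retailer can get 8.5 next round, worth 0.83 × 8.5 = 7.055 now; the supplier offers that and keeps 42.945.
Round 3 (the retailer proposes): the supplier can get 42.945 next round, worth 0.83 × 42.945 = 35.64435 now, so the retailer offers 35.64435, keeping 14.35565.
Round 2 (the supplier proposes): the retailer can get 14.35565 next round, worth 0.83 × 14.35565 = 11.9151895 now, so the supplier offers 11.9151895, keeping 38.0848105.
Round 1 (the retailer proposes): the supplier can get 38.0848105 next round, worth 0.83 × 38.0848105 = 31.610392715 now. The retailer offers 31.610392715 and keeps 50 − 31.610392715 = 18.389607285.

31.61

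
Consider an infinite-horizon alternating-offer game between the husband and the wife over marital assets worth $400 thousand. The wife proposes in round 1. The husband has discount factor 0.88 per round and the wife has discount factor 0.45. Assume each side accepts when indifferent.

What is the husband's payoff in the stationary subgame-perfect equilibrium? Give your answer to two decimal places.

When the wife proposes, the husband accepts any offer worth at least 0.88 times what the husband would get by proposing next round; and vice versa.
This gives x = 400 − 0.88y and y = 400 − 0.45x, where x and y are each side's share when it proposes.
Hence (1 − 0.88·0.45)x = 400(1 − 0.88), i.e. 0.604·x = 48.
x ≈ 79.4702; the husband's share is 400 − x ≈ 320.5298.

320.53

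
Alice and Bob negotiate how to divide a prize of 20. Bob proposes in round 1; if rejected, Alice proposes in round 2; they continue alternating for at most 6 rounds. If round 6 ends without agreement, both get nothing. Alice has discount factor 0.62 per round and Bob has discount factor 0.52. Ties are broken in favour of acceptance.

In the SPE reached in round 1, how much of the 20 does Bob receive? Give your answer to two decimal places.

10.84

Round 6 (Alice proposes): rejection yields 0 for Bob; Alice offers 0 and keeps 20.
Round 5 (Bob proposes): Alice can get 20 next round, worth 0.62 × 20 = 12.4 now; Bob offers that and keeps 7.6.
Round 4 (Alice proposes): Bob can get 7.6 next round, worth 0.52 × 7.6 = 3.952 now; Alice offers that and keeps 16.048.
Round 3 (Bob proposes): Alice can get 16.048 next round, worth 0.62 × 16.048 = 9.94976 now. Bob offers 9.94976 and keeps 20 − 9.94976 = 10.05024.
Round 2 (Alice proposes): Bob can get 10.05024 next round, worth 0.52 × 10.05024 = 5.2261248 now; Alice offers that and keeps 14.7738752.
Round 1 (Bob proposes): Alice can get 14.7738752 next round, worth 0.62 × 14.7738752 = 9.159802624 now, so Bob offers 9.159802624, keeping 10.840197376.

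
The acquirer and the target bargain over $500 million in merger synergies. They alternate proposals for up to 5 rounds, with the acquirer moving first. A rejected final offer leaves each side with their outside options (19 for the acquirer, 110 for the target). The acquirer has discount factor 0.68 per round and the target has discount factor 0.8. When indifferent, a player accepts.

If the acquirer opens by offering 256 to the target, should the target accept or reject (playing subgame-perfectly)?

Work out the target's continuation value if the offer is rejected.
Round 5 (the acquirer proposes): the target gets 110 if talks fail, so the acquirer offers 110 and keeps 390.
Round 4 (the target proposes): the acquirer can get 390 next round, worth 0.68 × 390 = 265.2 now. The target offers 265.2 and keeps 500 − 265.2 = 234.8.
Round 3 (the acquirer proposes): the target can get 234.8 next round, worth 0.8 × 234.8 = 187.84 now. The acquirer offers 187.84 and keeps 500 − 187.84 = 312.16.
Round 2 (the target proposes): the acquirer can get 312.16 next round, worth 0.68 × 312.16 = 212.2688 now, so the target offers 212.2688, keeping 287.7312.
So by rejecting in round 1, the target gets 287.7312 next round, worth 0.8 × 287.7312 = 230.18496 now.
Offer 256 ≥ 230.18496, so the target accepts.

Accept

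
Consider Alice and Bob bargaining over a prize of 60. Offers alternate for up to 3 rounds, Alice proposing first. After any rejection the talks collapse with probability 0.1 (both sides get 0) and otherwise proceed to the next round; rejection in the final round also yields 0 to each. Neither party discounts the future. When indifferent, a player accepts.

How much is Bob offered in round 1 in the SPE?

5.4

By backward induction:
Round 3 (Alice proposes): Bob will accept anything ≥ 0, so Alice offers 0 and keeps 60.
Round 2 (Bob proposes): rejecting gives Alice an expected 0.9 × 60 = 54; Bob offers that and keeps 6.
Round 1 (Alice proposes): rejecting gives Bob an expected 0.9 × 6 = 5.4. Alice offers 5.4 and keeps 60 − 5.4 = 54.6.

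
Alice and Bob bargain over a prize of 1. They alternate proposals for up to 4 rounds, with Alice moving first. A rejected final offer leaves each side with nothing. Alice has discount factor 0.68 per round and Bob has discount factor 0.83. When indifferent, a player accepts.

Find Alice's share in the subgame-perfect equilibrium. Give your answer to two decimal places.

Round 4 (Bob proposes): rejection yields 0 for Alice; Bob offers 0 and keeps 1.
Round 3 (Alice proposes): Bob can get 1 next round, worth 0.83 × 1 = 0.83 now, so Alice offers 0.83, keeping 0.17.
Round 2 (Bob proposes): Alice can get 0.17 next round, worth 0.68 × 0.17 = 0.1156 now, so Bob offers 0.1156, keeping 0.8844.
Round 1 (Alice proposes): Bob can get 0.8844 next round, worth 0.83 × 0.8844 = 0.734052 now. Alice offers 0.734052 and keeps 1 − 0.734052 = 0.265948.

0.27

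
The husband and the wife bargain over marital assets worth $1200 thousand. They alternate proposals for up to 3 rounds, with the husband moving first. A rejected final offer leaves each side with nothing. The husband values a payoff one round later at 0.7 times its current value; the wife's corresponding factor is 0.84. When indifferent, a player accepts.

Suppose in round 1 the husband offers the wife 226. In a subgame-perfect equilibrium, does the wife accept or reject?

Reject

Work out the wife's continuation value if the offer is rejected.
Round 3 (the husband proposes): the wife will accept anything ≥ 0, so the husband offers 0 and keeps 1200.
Round 2 (the wife proposes): the husband can get 1200 next round, worth 0.7 × 1200 = 840 now. The wife offers 840 and keeps 1200 − 840 = 360.
So by rejecting in round 1, the wife gets 360 next round, worth 0.84 × 360 = 302.4 now.
Offer 226 < 302.4, so the wife rejects.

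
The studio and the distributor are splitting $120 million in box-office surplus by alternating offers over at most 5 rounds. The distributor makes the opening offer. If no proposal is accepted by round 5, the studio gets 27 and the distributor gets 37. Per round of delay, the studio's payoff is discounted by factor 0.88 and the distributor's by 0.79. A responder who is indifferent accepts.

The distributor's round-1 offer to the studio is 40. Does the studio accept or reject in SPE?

Work out the studio's continuation value if the offer is rejected.
Round 5 (the distributor proposes): the studio gets 27 if talks fail, so the distributor offers 27 and keeps 93.
Round 4 (the studio proposes): the distributor can get 93 next round, worth 0.79 × 93 = 73.47 now; the studio offers that and keeps 46.53.
Round 3 (the distributor proposes): the studio can get 46.53 next round, worth 0.88 × 46.53 = 40.9464 now. The distributor offers 40.9464 and keeps 120 − 40.9464 = 79.0536.
Round 2 (the studio proposes): the distributor can get 79.0536 next round, worth 0.79 × 79.0536 = 62.452344 now. The studio offers 62.452344 and keeps 120 − 62.452344 = 57.547656.
So by rejecting in round 1, the studio gets 57.547656 next round, worth 0.88 × 57.547656 = 50.64193728 now.
Offer 40 < 50.64193728, so the studio rejects.

Reject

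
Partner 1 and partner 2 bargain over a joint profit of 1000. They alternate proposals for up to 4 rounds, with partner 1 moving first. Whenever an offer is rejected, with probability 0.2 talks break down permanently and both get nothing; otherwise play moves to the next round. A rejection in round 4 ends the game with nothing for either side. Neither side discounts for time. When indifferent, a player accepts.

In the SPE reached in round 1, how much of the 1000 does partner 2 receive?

672

Round 4 (partner 2 proposes): rejection yields 0 for partner 1; partner 2 offers 0 and keeps 1000.
Round 3 (partner 1 proposes): rejecting gives partner 2 an expected 0.8 × 1000 = 800. Partner 1 offers 800 and keeps 1000 − 800 = 200.
Round 2 (partner 2 proposes): rejecting gives partner 1 an expected 0.8 × 200 = 160. Partner 2 offers 160 and keeps 1000 − 160 = 840.
Round 1 (partner 1 proposes): rejecting gives partner 2 an expected 0.8 × 840 = 672, so partner 1 offers 672, keeping 328.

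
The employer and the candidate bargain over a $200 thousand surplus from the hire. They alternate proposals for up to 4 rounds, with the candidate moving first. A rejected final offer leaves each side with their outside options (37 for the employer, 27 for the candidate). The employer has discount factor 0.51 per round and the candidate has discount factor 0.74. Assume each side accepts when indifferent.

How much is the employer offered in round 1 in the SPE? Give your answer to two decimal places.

Round 4 (the employer proposes): the candidate gets 27 if talks fail, so the employer offers 27 and keeps 173.
Round 3 (the candidate proposes): the employer can get 173 next round, worth 0.51 × 173 = 88.23 now; the candidate offers that and keeps 111.77.
Round 2 (the employer proposes): the candidate can get 111.77 next round, worth 0.74 × 111.77 = 82.7098 now, so the employer offers 82.7098, keeping 117.2902.
Round 1 (the candidate proposes): the employer can get 117.2902 next round, worth 0.51 × 117.2902 = 59.818002 now; the candidate offers that and keeps 140.181998.

59.82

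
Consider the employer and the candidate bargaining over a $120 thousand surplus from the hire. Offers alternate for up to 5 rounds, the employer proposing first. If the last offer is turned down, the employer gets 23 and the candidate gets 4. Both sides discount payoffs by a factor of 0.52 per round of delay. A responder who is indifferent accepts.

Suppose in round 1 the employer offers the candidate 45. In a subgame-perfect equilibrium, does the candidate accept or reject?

Accept

Round 5 (the employer proposes): the candidate gets 4 if talks fail, so the employer offers 4 and keeps 116.
Round 4 (the candidate proposes): the employer can get 116 next round, worth 0.52 × 116 = 60.32 now. The candidate offers 60.32 and keeps 120 − 60.32 = 59.68.
Round 3 (the employer proposes): the candidate can get 59.68 next round, worth 0.52 × 59.68 = 31.0336 now, so the employer offers 31.0336, keeping 88.9664.
Round 2 (the candidate proposes): the employer can get 88.9664 next round, worth 0.52 × 88.9664 = 46.262528 now; the candidate offers that and keeps 73.737472.
So by rejecting in round 1, the candidate gets 73.737472 next round, worth 0.52 × 73.737472 = 38.34348544 now.
Offer 45 ≥ 38.34348544, so the candidate accepts.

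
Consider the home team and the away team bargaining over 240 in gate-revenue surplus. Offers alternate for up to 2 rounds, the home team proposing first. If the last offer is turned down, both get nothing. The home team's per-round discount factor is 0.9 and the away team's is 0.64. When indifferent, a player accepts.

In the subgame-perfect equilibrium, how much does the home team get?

86.4

Round 2 (the away team proposes): rejection yields 0 for the home team; the away team offers 0 and keeps 240.
Round 1 (the home team proposes): the away team can get 240 next round, worth 0.64 × 240 = 153.6 now. The home team offers 153.6 and keeps 240 − 153.6 = 86.4.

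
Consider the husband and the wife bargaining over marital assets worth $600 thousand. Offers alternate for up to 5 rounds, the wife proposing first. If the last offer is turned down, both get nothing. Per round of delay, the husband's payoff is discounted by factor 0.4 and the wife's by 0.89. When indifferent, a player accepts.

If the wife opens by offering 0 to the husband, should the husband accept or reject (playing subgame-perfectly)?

Work out the husband's continuation value if the offer is rejected.
Round 5 (the wife proposes): rejection yields 0 for the husband; the wife offers 0 and keeps 600.
Round 4 (the husband proposes): the wife can get 600 next round, worth 0.89 × 600 = 534 now, so the husband offers 534, keeping 66.
Round 3 (the wife proposes): the husband can get 66 next round, worth 0.4 × 66 = 26.4 now, so the wife offers 26.4, keeping 573.6.
Round 2 (the husband proposes): the wife can get 573.6 next round, worth 0.89 × 573.6 = 510.504 now; the husband offers that and keeps 89.496.
So by rejecting in round 1, the husband gets 89.496 next round, worth 0.4 × 89.496 = 35.7984 now.
Offer 0 < 35.7984, so the husband rejects.

Reject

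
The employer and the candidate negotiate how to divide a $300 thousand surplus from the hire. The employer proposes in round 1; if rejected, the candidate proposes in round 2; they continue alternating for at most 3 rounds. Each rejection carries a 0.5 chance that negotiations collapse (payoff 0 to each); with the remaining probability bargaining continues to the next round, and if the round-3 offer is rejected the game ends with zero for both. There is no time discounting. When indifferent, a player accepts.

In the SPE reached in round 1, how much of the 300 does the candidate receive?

Round 3 (the employer proposes): rejection yields 0 for the candidate; the employer offers 0 and keeps 300.
Round 2 (the candidate proposes): rejecting gives the employer an expected 0.5 × 300 = 150. The candidate offers 150 and keeps 300 − 150 = 150.
Round 1 (the employer proposes): rejecting gives the candidate an expected 0.5 × 150 = 75, so the employer offers 75, keeping 225.

75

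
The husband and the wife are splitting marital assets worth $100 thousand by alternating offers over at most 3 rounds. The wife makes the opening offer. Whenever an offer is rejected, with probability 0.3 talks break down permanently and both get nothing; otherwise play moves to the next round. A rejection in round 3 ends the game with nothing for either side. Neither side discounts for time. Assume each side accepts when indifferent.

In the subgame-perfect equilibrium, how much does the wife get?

79

Round 3 (the wife proposes): the husband will accept anything ≥ 0, so the wife offers 0 and keeps 100.
Round 2 (the husband proposes): rejecting gives the wife an expected 0.7 × 100 = 70, so the husband offers 70, keeping 30.
Round 1 (the wife proposes): rejecting gives the husband an expected 0.7 × 30 = 21; the wife offers that and keeps 79.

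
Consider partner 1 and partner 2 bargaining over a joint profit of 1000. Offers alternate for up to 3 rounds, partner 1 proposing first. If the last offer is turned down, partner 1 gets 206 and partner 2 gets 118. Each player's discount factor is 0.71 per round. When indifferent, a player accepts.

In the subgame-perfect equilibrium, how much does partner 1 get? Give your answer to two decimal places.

734.62

Work backward from the last round.
Round 3 (partner 1 proposes): partner 2 gets 118 if talks fail, so partner 1 offers 118 and keeps 882.
Round 2 (partner 2 proposes): partner 1 can get 882 next round, worth 0.71 × 882 = 626.22 now. Partner 2 offers 626.22 and keeps 1000 − 626.22 = 373.78.
Round 1 (partner 1 proposes): partner 2 can get 373.78 next round, worth 0.71 × 373.78 = 265.3838 now. Partner 1 offers 265.3838 and keeps 1000 − 265.3838 = 734.6162.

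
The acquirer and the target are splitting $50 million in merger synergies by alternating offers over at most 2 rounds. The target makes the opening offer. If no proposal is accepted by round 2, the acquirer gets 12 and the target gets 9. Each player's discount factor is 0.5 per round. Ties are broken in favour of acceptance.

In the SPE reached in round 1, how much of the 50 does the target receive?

Round 2 (the acquirer proposes): the target gets 9 if talks fail, so the acquirer offers 9 and keeps 41.
Round 1 (the target proposes): the acquirer can get 41 next round, worth 0.5 × 41 = 20.5 now; the target offers that and keeps 29.5.

29.5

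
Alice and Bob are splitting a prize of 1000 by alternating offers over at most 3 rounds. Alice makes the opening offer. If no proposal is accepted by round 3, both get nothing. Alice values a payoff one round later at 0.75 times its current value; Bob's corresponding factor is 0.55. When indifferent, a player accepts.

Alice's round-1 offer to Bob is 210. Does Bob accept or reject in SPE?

Round 3 (Alice proposes): rejection yields 0 for Bob; Alice offers 0 and keeps 1000.
Round 2 (Bob proposes): Alice can get 1000 next round, worth 0.75 × 1000 = 750 now, so Bob offers 750, keeping 250.
So by rejecting in round 1, Bob gets 250 next round, worth 0.55 × 250 = 137.5 now.
Offer 210 ≥ 137.5, so Bob accepts.

Accept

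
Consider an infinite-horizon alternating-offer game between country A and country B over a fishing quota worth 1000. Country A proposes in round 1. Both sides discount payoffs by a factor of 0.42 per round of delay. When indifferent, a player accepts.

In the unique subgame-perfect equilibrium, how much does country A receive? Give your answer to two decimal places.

Let x be country A's share when country A proposes and y be country B's share when country B proposes.
Country B accepts iff offered ≥ 0.42·y, so x = 1000 − 0.42y. Symmetrically y = 1000 − 0.42x.
Substituting: x = 1000 − 0.42(1000 − 0.42x), giving x(1 − 0.42·0.42) = 1000(1 − 0.42).
So x = 1000 × 0.58 / 0.8236 ≈ 704.2254, and country B receives 1000 − x ≈ 295.7746.

704.23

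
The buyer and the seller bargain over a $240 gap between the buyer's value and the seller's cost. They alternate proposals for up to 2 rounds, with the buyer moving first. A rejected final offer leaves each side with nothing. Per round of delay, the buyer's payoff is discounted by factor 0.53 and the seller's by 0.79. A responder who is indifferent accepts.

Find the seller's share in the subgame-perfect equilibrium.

189.6

Round 2 (the seller proposes): rejection yields 0 for the buyer; the seller offers 0 and keeps 240.
Round 1 (the buyer proposes): the seller can get 240 next round, worth 0.79 × 240 = 189.6 now; the buyer offers that and keeps 50.4.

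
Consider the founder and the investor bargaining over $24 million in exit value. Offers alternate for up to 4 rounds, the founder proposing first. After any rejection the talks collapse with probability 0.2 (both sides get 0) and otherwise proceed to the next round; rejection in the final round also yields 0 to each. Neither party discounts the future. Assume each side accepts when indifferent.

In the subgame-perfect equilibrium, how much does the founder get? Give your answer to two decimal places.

Round 4 (the investor proposes): the founder will accept anything ≥ 0, so the investor offers 0 and keeps 24.
Round 3 (the founder proposes): rejecting gives the investor an expected 0.8 × 24 = 19.2. The founder offers 19.2 and keeps 24 − 19.2 = 4.8.
Round 2 (the investor proposes): rejecting gives the founder an expected 0.8 × 4.8 = 3.84. The investor offers 3.84 and keeps 24 − 3.84 = 20.16.
Round 1 (the founder proposes): rejecting gives the investor an expected 0.8 × 20.16 = 16.128, so the founder offers 16.128, keeping 7.872.

7.87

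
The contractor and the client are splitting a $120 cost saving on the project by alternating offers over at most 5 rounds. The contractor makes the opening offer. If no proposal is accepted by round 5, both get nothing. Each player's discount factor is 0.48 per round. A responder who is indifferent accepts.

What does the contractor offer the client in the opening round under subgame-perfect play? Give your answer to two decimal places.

Round 5 (the contractor proposes): rejection yields 0 for the client; the contractor offers 0 and keeps 120.
Round 4 (the client proposes): the contractor can get 120 next round, worth 0.48 × 120 = 57.6 now, so the client offers 57.6, keeping 62.4.
Round 3 (the contractor proposes): the client can get 62.4 next round, worth 0.48 × 62.4 = 29.952 now, so the contractor offers 29.952, keeping 90.048.
Round 2 (the client proposes): the contractor can get 90.048 next round, worth 0.48 × 90.048 = 43.22304 now. The client offers 43.22304 and keeps 120 − 43.22304 = 76.77696.
Round 1 (the contractor proposes): the client can get 76.77696 next round, worth 0.48 × 76.77696 = 36.8529408 now; the contractor offers that and keeps 83.1470592.

36.85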